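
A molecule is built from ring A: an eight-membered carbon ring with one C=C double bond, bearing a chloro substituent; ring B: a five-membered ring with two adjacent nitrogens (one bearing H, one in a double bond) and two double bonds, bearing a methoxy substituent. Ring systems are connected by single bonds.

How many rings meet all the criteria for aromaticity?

Ring A has six sp³ carbons, so it is not fully conjugated — not aromatic (cyclooctene).
Ring B is fully conjugated (every ring atom contributes a p orbital); 2 ring double bonds (4 π electrons) plus a heteroatom lone pair (2) give 6 π electrons. That satisfies 4n+2 with n=1, so ring B is aromatic (pyrazole).
Aromatic: B. Total: 1.

1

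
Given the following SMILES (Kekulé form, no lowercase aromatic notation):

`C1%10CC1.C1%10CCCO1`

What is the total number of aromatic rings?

The SMILES encodes a three-membered saturated carbon ring; a five-membered saturated ring of four carbons and one oxygen.
The 3-membered ring has only sp³ atoms, so it is not fully conjugated — not aromatic (cyclopropane).
The 5-membered ring with one oxygen has only sp³ atoms, so it is not fully conjugated — not aromatic (tetrahydrofuran).
None of the rings are aromatic. Total: 0.

0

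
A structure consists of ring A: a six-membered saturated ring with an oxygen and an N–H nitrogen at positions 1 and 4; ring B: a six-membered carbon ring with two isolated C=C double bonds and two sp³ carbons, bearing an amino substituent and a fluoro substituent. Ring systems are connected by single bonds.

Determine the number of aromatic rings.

Ring A has only sp³ atoms, so it is not fully conjugated — not aromatic (morpholine).
Ring B has two sp³ carbons, so it is not fully conjugated — not aromatic (1,4-cyclohexadiene).
No ring is aromatic. Total: 0.

0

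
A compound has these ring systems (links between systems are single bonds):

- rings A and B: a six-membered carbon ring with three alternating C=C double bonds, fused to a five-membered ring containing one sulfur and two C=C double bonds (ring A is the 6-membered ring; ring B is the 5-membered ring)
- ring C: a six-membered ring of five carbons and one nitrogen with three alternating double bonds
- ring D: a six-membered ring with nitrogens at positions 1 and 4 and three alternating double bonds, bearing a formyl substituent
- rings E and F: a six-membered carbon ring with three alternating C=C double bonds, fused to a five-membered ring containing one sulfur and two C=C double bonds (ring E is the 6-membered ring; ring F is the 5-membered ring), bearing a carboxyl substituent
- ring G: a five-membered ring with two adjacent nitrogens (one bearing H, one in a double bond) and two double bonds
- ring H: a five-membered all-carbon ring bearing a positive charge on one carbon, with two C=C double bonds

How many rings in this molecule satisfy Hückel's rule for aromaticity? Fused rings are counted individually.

7

Rings A and B form a fused bicyclic system (with one sulfur) with 9 sp² atoms and 10 π electrons from ring double bonds plus a heteroatom lone pair. 10 = 4(2)+2, so the system is aromatic and both rings count as aromatic (benzothiophene).
Ring C has a continuous p-orbital overlap around the ring; 3 ring double bonds give 6 π electrons. That satisfies 4n+2 with n=1, so ring C is aromatic (pyridine).
Ring D is planar and fully conjugated; 3 ring double bonds give 6 π electrons. That satisfies 4n+2 with n=1, so ring D is aromatic (pyrazine).
Rings E and F form a fused bicyclic system (with one sulfur) with 9 sp² atoms and 10 π electrons from ring double bonds plus a heteroatom lone pair. 10 = 4(2)+2, so the system is aromatic and both rings count as aromatic (benzothiophene).
Ring G is planar and fully conjugated; 2 ring double bonds (4 π electrons) plus a heteroatom lone pair (2) give 6 π electrons. 6 = 4(1)+2, so ring G is aromatic (pyrazole).
Ring H has only sp² ring atoms; a planar conformation would have a fully conjugated π system of 4 electrons. But 4 = 4(1), which is 4n not 4n+2, so ring H is not aromatic (cyclopentadienyl cation).
Aromatic: A, B, C, D, E, F, G. Total: 7.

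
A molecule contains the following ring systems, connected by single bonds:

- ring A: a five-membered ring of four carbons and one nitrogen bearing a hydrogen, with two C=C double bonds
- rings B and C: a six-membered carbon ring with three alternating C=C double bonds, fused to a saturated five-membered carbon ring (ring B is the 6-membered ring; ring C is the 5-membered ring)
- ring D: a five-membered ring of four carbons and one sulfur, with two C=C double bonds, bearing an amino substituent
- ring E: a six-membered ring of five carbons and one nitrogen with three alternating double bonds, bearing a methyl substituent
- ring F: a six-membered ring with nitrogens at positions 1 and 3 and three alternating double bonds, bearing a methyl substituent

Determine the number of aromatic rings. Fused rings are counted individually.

Ring A has a continuous p-orbital overlap around the ring; 2 ring double bonds (4 π electrons) plus a heteroatom lone pair (2) give 6 π electrons. That satisfies 4n+2 with n=1, so ring A is aromatic (pyrrole).
Ring B has a continuous p-orbital overlap around the ring; 3 ring double bonds give 6 π electrons. 6 = 4(1)+2, so ring B is aromatic (benzene ring).
Ring C has three sp³ carbons, so it is not fully conjugated — not aromatic (cyclopentane ring).
Ring D is planar and fully conjugated; 2 ring double bonds (4 π electrons) plus a heteroatom lone pair (2) give 6 π electrons. 6 = 4(1)+2, so ring D is aromatic (thiophene).
Ring E is fully conjugated (every ring atom contributes a p orbital); 3 ring double bonds give 6 π electrons. That satisfies 4n+2 with n=1, so ring E is aromatic (pyridine).
Ring F is planar and fully conjugated; 3 ring double bonds give 6 π electrons. 6 = 4(1)+2, so ring F is aromatic (pyrimidine).
Aromatic: A, B, D, E, F. Total: 5.

5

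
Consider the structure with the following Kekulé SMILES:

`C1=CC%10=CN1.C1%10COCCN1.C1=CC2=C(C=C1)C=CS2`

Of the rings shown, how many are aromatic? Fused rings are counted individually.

3

The SMILES encodes a five-membered ring of four carbons and one nitrogen bearing a hydrogen, with two C=C double bonds; a six-membered saturated ring with an oxygen and an N–H nitrogen at positions 1 and 4; a six-membered carbon ring with three alternating C=C double bonds, fused to a five-membered ring containing one sulfur and two C=C double bonds.
The 5-membered ring with one N–H is fully conjugated (every ring atom contributes a p orbital); 2 ring double bonds (4 π electrons) plus a heteroatom lone pair (2) give 6 π electrons. Since 6 = 4n+2 (n=1), it is aromatic (pyrrole).
The 6-membered ring with one oxygen and one N–H (1,4) has only sp³ atoms, so it is not fully conjugated — not aromatic (morpholine).
The fused 6/5-membered bicyclic (with one sulfur) is a single π system with 9 sp² atoms and 10 π electrons from ring double bonds plus a heteroatom lone pair. 10 = 4(2)+2, so the system is aromatic and both rings count as aromatic (benzothiophene).
3 of the 4 rings are aromatic. Total: 3.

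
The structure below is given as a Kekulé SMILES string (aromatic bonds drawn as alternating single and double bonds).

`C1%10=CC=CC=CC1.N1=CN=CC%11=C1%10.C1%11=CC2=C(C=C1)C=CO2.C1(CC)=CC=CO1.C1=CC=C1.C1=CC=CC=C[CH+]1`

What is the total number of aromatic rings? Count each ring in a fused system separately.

5

The SMILES encodes a seven-membered carbon ring with three C=C double bonds and one sp³ carbon; a six-membered ring with nitrogens at positions 1 and 3 and three alternating double bonds; a six-membered carbon ring with three alternating C=C double bonds, fused to a five-membered ring containing one oxygen and two C=C double bonds; a five-membered ring of four carbons and one oxygen, with two C=C double bonds; a four-membered carbon ring with two alternating C=C double bonds; a seven-membered all-carbon ring bearing a positive charge on one carbon, with three C=C double bonds.
The 7-membered ring has one sp³ carbon, so it is not fully conjugated — not aromatic (cycloheptatriene).
The 6-membered ring with two nitrogens (1,3) has a continuous p-orbital overlap around the ring; 3 ring double bonds give 6 π electrons. Since 6 = 4n+2 (n=1), it is aromatic (pyrimidine).
The fused 6/5-membered bicyclic (with one oxygen) is a single π system with 9 sp² atoms and 10 π electrons from ring double bonds plus a heteroatom lone pair. 10 = 4(2)+2, so the system is aromatic and both rings count as aromatic (benzofuran).
The 5-membered ring with one oxygen is fully conjugated (every ring atom contributes a p orbital); 2 ring double bonds (4 π electrons) plus a heteroatom lone pair (2) give 6 π electrons. That satisfies 4n+2 with n=1, so it is aromatic (furan).
The 4-membered ring has only sp² ring atoms; a planar conformation would have a fully conjugated π system of 4 electrons. But 4 = 4(1), which is 4n not 4n+2, so it is not aromatic (cyclobutadiene) — cyclobutadiene is antiaromatic and distorts to a rectangle.
The second 7-membered ring has a continuous p-orbital overlap around the ring; 3 ring double bonds (6 π electrons) plus the carbocation's empty p orbital (0, but keeps the ring conjugated) give 6 π electrons. Since 6 = 4n+2 (n=1), it is aromatic (tropylium cation).
5 of the 7 rings are aromatic. Total: 5.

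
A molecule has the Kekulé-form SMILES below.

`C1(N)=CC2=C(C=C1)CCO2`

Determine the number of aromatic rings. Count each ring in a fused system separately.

The SMILES encodes a six-membered carbon ring with three alternating C=C double bonds, fused to a five-membered ring containing one oxygen and two sp³ carbons.
The 6-membered ring is fully conjugated (every ring atom contributes a p orbital); 3 ring double bonds give 6 π electrons. Since 6 = 4n+2 (n=1), it is aromatic (benzene ring).
The 5-membered ring with one oxygen has two sp³ carbons, so it is not fully conjugated — not aromatic (oxolane ring).
1 of the 2 rings is aromatic. Total: 1.

1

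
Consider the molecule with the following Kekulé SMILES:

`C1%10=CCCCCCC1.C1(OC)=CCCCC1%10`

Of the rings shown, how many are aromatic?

0

The SMILES encodes an eight-membered carbon ring with one C=C double bond; a six-membered carbon ring with one C=C double bond.
The 8-membered ring has six sp³ carbons, so it is not fully conjugated — not aromatic (cyclooctene).
The 6-membered ring has four sp³ carbons, so it is not fully conjugated — not aromatic (cyclohexene).
None of the rings are aromatic. Total: 0.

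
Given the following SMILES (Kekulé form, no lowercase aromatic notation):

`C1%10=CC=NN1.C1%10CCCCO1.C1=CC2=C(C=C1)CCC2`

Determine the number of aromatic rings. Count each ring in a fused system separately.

2

The SMILES encodes a five-membered ring with two adjacent nitrogens (one bearing H, one in a double bond) and two double bonds; a six-membered saturated ring of five carbons and one oxygen; a six-membered carbon ring with three alternating C=C double bonds, fused to a saturated five-membered carbon ring.
The 5-membered ring with two adjacent nitrogens (one N–H, one =N–) has a continuous p-orbital overlap around the ring; 2 ring double bonds (4 π electrons) plus a heteroatom lone pair (2) give 6 π electrons. 6 = 4(1)+2, so it is aromatic (pyrazole).
The 6-membered ring with one oxygen has only sp³ atoms, so it is not fully conjugated — not aromatic (tetrahydropyran).
The 6-membered ring is fully conjugated (every ring atom contributes a p orbital); 3 ring double bonds give 6 π electrons. 6 = 4(1)+2, so it is aromatic (benzene ring).
The 5-membered ring has three sp³ carbons, so it is not fully conjugated — not aromatic (cyclopentane ring).
2 of the 4 rings are aromatic. Total: 2.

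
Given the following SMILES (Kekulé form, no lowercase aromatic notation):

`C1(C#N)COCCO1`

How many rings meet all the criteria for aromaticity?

0

The SMILES encodes a six-membered saturated ring with oxygens at positions 1 and 4.
The 6-membered ring with two oxygens (1,4) has only sp³ atoms, so it is not fully conjugated — not aromatic (1,4-dioxane).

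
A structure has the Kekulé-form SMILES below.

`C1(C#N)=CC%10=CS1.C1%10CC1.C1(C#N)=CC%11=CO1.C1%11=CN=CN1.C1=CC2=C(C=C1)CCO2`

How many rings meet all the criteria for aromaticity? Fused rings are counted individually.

The SMILES encodes a five-membered ring of four carbons and one sulfur, with two C=C double bonds; a three-membered saturated carbon ring; a five-membered ring of four carbons and one oxygen, with two C=C double bonds; a five-membered ring with nitrogens at positions 1 and 3 (one bearing H, one in a C=N bond) and two double bonds; a six-membered carbon ring with three alternating C=C double bonds, fused to a five-membered ring containing one oxygen and two sp³ carbons.
The 5-membered ring with one sulfur has a continuous p-orbital overlap around the ring; 2 ring double bonds (4 π electrons) plus a heteroatom lone pair (2) give 6 π electrons. That satisfies 4n+2 with n=1, so it is aromatic (thiophene).
The 3-membered ring has only sp³ atoms, so it is not fully conjugated — not aromatic (cyclopropane).
The 5-membered ring with one oxygen is fully conjugated (every ring atom contributes a p orbital); 2 ring double bonds (4 π electrons) plus a heteroatom lone pair (2) give 6 π electrons. Since 6 = 4n+2 (n=1), it is aromatic (furan).
The 5-membered ring with two nitrogens (one N–H, one =N–) has a continuous p-orbital overlap around the ring; 2 ring double bonds (4 π electrons) plus a heteroatom lone pair (2) give 6 π electrons. 6 = 4(1)+2, so it is aromatic (imidazole).
The 6-membered ring is planar and fully conjugated; 3 ring double bonds give 6 π electrons. 6 = 4(1)+2, so it is aromatic (benzene ring).
The second 5-membered ring with one oxygen has two sp³ carbons, so it is not fully conjugated — not aromatic (oxolane ring).
4 of the 6 rings are aromatic. Total: 4.

4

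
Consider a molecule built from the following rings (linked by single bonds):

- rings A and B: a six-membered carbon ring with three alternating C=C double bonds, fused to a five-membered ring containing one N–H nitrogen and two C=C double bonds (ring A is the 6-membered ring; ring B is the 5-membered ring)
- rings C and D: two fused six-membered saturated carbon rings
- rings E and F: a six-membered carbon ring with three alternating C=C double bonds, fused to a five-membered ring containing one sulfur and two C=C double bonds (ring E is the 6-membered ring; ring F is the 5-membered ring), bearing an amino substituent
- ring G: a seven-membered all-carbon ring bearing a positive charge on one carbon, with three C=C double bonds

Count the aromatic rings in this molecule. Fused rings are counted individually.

Rings A and B form a fused bicyclic system (with one N–H) with 9 sp² atoms and 10 π electrons from ring double bonds plus a heteroatom lone pair. 10 = 4(2)+2, so the system is aromatic and both rings count as aromatic (indole).
Ring C has only sp³ atoms, so it is not fully conjugated — not aromatic (cyclohexane ring).
Ring D has only sp³ atoms, so it is not fully conjugated — not aromatic (cyclohexane ring).
Rings E and F form a fused bicyclic system (with one sulfur) with 9 sp² atoms and 10 π electrons from ring double bonds plus a heteroatom lone pair. 10 = 4(2)+2, so the system is aromatic and both rings count as aromatic (benzothiophene).
Ring G is fully conjugated (every ring atom contributes a p orbital); 3 ring double bonds (6 π electrons) plus the carbocation's empty p orbital (0, but keeps the ring conjugated) give 6 π electrons. 6 = 4(1)+2, so ring G is aromatic (tropylium cation).
Aromatic: A, B, E, F, G. Total: 5.

5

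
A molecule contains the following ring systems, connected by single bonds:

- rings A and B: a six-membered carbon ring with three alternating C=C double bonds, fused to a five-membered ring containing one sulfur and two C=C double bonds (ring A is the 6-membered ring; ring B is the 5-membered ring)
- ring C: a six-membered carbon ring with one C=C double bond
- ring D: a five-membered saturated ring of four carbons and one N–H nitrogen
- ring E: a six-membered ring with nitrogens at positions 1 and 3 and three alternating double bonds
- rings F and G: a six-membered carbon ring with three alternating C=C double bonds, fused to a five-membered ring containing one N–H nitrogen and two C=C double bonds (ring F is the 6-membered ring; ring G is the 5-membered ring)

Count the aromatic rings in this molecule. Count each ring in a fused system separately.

5

Rings A and B form a fused bicyclic system (with one sulfur) with 9 sp² atoms and 10 π electrons from ring double bonds plus a heteroatom lone pair. 10 = 4(2)+2, so the system is aromatic and both rings count as aromatic (benzothiophene).
Ring C has four sp³ carbons, so it is not fully conjugated — not aromatic (cyclohexene).
Ring D has only sp³ atoms, so it is not fully conjugated — not aromatic (pyrrolidine).
Ring E is fully conjugated (every ring atom contributes a p orbital); 3 ring double bonds give 6 π electrons. Since 6 = 4n+2 (n=1), ring E is aromatic (pyrimidine).
Rings F and G form a fused bicyclic system (with one N–H) with 9 sp² atoms and 10 π electrons from ring double bonds plus a heteroatom lone pair. 10 = 4(2)+2, so the system is aromatic and both rings count as aromatic (indole).
Aromatic: A, B, E, F, G. Total: 5.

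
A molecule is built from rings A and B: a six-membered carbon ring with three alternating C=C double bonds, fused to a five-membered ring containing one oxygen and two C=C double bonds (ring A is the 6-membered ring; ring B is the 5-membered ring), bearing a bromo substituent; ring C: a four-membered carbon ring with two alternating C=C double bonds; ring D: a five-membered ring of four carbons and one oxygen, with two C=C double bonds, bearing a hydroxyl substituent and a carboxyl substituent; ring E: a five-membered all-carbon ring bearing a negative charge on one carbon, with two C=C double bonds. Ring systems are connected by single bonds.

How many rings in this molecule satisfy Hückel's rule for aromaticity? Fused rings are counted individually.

4

Rings A and B form a fused bicyclic system (with one oxygen) with 9 sp² atoms and 10 π electrons from ring double bonds plus a heteroatom lone pair. 10 = 4(2)+2, so the system is aromatic and both rings count as aromatic (benzofuran).
Ring C has only sp² ring atoms; a planar conformation would have a fully conjugated π system of 4 electrons. But 4 = 4(1), which is 4n not 4n+2, so ring C is not aromatic (cyclobutadiene) — cyclobutadiene is antiaromatic and distorts to a rectangle.
Ring D is planar and fully conjugated; 2 ring double bonds (4 π electrons) plus a heteroatom lone pair (2) give 6 π electrons. That satisfies 4n+2 with n=1, so ring D is aromatic (furan).
Ring E has a continuous p-orbital overlap around the ring; 2 ring double bonds (4 π electrons) plus the carbanion lone pair (2) give 6 π electrons. Since 6 = 4n+2 (n=1), ring E is aromatic (cyclopentadienyl anion).
Aromatic: A, B, D, E. Total: 4.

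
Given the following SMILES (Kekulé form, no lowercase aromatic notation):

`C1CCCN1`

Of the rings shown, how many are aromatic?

The SMILES encodes a five-membered saturated ring of four carbons and one N–H nitrogen.
The 5-membered ring with one N–H has only sp³ atoms, so it is not fully conjugated — not aromatic (pyrrolidine).

0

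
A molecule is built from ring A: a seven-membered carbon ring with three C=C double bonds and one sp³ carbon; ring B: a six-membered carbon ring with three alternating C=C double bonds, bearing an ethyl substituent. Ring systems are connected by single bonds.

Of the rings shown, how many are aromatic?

1

Ring A has one sp³ carbon, so it is not fully conjugated — not aromatic (cycloheptatriene).
Ring B is planar and fully conjugated; 3 ring double bonds give 6 π electrons. Since 6 = 4n+2 (n=1), ring B is aromatic (benzene).
Aromatic: B. Total: 1.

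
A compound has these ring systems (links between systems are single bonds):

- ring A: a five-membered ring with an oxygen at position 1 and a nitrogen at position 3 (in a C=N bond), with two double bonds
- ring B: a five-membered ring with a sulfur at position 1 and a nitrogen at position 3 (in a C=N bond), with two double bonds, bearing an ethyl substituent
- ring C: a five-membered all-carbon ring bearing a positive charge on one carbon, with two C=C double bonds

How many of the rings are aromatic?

Ring A is fully conjugated (every ring atom contributes a p orbital); 2 ring double bonds (4 π electrons) plus a heteroatom lone pair (2) give 6 π electrons. 6 = 4(1)+2, so ring A is aromatic (oxazole).
Ring B has a continuous p-orbital overlap around the ring; 2 ring double bonds (4 π electrons) plus a heteroatom lone pair (2) give 6 π electrons. 6 = 4(1)+2, so ring B is aromatic (thiazole).
Ring C has only sp² ring atoms; a planar conformation would have a fully conjugated π system of 4 electrons. But 4 = 4(1), which is 4n not 4n+2, so ring C is not aromatic (cyclopentadienyl cation).
Aromatic: A, B. Total: 2.

2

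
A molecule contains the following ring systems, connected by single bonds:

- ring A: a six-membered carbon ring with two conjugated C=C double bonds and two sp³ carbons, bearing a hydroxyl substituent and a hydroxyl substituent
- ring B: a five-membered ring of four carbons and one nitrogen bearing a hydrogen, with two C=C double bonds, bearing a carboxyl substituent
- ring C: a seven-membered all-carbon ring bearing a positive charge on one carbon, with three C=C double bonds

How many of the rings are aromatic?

Ring A has two sp³ carbons, so it is not fully conjugated — not aromatic (1,3-cyclohexadiene).
Ring B is fully conjugated (every ring atom contributes a p orbital); 2 ring double bonds (4 π electrons) plus a heteroatom lone pair (2) give 6 π electrons. That satisfies 4n+2 with n=1, so ring B is aromatic (pyrrole).
Ring C is planar and fully conjugated; 3 ring double bonds (6 π electrons) plus the carbocation's empty p orbital (0, but keeps the ring conjugated) give 6 π electrons. 6 = 4(1)+2, so ring C is aromatic (tropylium cation).
Aromatic: B, C. Total: 2.

2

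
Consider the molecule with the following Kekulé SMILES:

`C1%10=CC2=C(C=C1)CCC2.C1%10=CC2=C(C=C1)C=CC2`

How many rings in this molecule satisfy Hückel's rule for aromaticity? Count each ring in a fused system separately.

2

The SMILES encodes a six-membered carbon ring with three alternating C=C double bonds, fused to a saturated five-membered carbon ring; a six-membered carbon ring with three alternating C=C double bonds, fused to a five-membered carbon ring containing one C=C double bond and one sp³ carbon.
The 6-membered ring has a continuous p-orbital overlap around the ring; 3 ring double bonds give 6 π electrons. 6 = 4(1)+2, so it is aromatic (benzene ring).
The 5-membered ring has three sp³ carbons, so it is not fully conjugated — not aromatic (cyclopentane ring).
The second 6-membered ring is fully conjugated (every ring atom contributes a p orbital); 3 ring double bonds give 6 π electrons. Since 6 = 4n+2 (n=1), it is aromatic (benzene ring).
The second 5-membered ring has one sp³ carbon, so it is not fully conjugated — not aromatic (cyclopentene ring).
2 of the 4 rings are aromatic. Total: 2.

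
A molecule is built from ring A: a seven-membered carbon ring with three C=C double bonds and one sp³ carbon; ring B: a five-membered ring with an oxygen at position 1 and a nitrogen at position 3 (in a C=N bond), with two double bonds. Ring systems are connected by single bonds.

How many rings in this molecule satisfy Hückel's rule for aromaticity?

Ring A has one sp³ carbon, so it is not fully conjugated — not aromatic (cycloheptatriene).
Ring B is planar and fully conjugated; 2 ring double bonds (4 π electrons) plus a heteroatom lone pair (2) give 6 π electrons. Since 6 = 4n+2 (n=1), ring B is aromatic (oxazole).
Aromatic: B. Total: 1.

1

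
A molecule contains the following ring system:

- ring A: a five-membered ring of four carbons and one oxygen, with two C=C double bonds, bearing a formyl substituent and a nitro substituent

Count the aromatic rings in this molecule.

1

Ring A has a continuous p-orbital overlap around the ring; 2 ring double bonds (4 π electrons) plus a heteroatom lone pair (2) give 6 π electrons. That satisfies 4n+2 with n=1, so ring A is aromatic (furan).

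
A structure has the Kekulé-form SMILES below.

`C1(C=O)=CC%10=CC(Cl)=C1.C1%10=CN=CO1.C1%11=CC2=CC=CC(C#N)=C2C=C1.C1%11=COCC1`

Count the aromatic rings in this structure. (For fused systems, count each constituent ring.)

4

The SMILES encodes a six-membered carbon ring with three alternating C=C double bonds; a five-membered ring with an oxygen at position 1 and a nitrogen at position 3 (in a C=N bond), with two double bonds; two fused six-membered carbon rings, each with three alternating C=C double bonds; a five-membered ring of four carbons and one oxygen, with one C=C double bond and two sp³ carbons.
The 6-membered ring is planar and fully conjugated; 3 ring double bonds give 6 π electrons. Since 6 = 4n+2 (n=1), it is aromatic (benzene).
The 5-membered ring with one oxygen and one =N– is fully conjugated (every ring atom contributes a p orbital); 2 ring double bonds (4 π electrons) plus a heteroatom lone pair (2) give 6 π electrons. Since 6 = 4n+2 (n=1), it is aromatic (oxazole).
The fused 6/6-membered bicyclic is a single π system with 10 sp² atoms and 10 π electrons from ring double bonds. 10 = 4(2)+2, so the system is aromatic and both rings count as aromatic (naphthalene).
The 5-membered ring with one oxygen has two sp³ carbons, so it is not fully conjugated — not aromatic (2,3-dihydrofuran).
4 of the 5 rings are aromatic. Total: 4.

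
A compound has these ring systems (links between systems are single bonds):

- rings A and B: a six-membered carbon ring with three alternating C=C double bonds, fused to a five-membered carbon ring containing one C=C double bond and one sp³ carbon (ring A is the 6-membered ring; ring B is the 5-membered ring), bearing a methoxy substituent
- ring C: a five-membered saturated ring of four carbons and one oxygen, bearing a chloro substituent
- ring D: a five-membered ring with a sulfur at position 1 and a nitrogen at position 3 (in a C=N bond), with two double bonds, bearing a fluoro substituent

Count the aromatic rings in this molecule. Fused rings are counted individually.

Ring A is fully conjugated (every ring atom contributes a p orbital); 3 ring double bonds give 6 π electrons. Since 6 = 4n+2 (n=1), ring A is aromatic (benzene ring).
Ring B has one sp³ carbon, so it is not fully conjugated — not aromatic (cyclopentene ring).
Ring C has only sp³ atoms, so it is not fully conjugated — not aromatic (tetrahydrofuran).
Ring D is fully conjugated (every ring atom contributes a p orbital); 2 ring double bonds (4 π electrons) plus a heteroatom lone pair (2) give 6 π electrons. That satisfies 4n+2 with n=1, so ring D is aromatic (thiazole).
Aromatic: A, D. Total: 2.

2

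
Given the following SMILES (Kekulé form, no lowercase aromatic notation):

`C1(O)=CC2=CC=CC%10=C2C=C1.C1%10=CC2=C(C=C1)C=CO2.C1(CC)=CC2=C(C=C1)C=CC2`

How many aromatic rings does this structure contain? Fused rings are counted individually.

5

The SMILES encodes two fused six-membered carbon rings, each with three alternating C=C double bonds; a six-membered carbon ring with three alternating C=C double bonds, fused to a five-membered ring containing one oxygen and two C=C double bonds; a six-membered carbon ring with three alternating C=C double bonds, fused to a five-membered carbon ring containing one C=C double bond and one sp³ carbon.
The fused 6/6-membered bicyclic is a single π system with 10 sp² atoms and 10 π electrons from ring double bonds. 10 = 4(2)+2, so the system is aromatic and both rings count as aromatic (naphthalene).
The fused 6/5-membered bicyclic (with one oxygen) is a single π system with 9 sp² atoms and 10 π electrons from ring double bonds plus a heteroatom lone pair. 10 = 4(2)+2, so the system is aromatic and both rings count as aromatic (benzofuran).
The 6-membered ring is planar and fully conjugated; 3 ring double bonds give 6 π electrons. That satisfies 4n+2 with n=1, so it is aromatic (benzene ring).
The 5-membered ring has one sp³ carbon, so it is not fully conjugated — not aromatic (cyclopentene ring).
5 of the 6 rings are aromatic. Total: 5.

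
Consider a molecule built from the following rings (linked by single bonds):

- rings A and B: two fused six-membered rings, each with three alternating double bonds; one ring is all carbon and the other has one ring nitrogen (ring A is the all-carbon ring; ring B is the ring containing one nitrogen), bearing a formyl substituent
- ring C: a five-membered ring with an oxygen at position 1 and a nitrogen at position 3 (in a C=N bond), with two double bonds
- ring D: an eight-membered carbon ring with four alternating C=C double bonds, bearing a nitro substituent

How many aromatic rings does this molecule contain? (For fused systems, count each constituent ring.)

Rings A and B form a fused bicyclic system (with one nitrogen) with 10 sp² atoms and 10 π electrons from ring double bonds. 10 = 4(2)+2, so the system is aromatic and both rings count as aromatic (quinoline).
Ring C has a continuous p-orbital overlap around the ring; 2 ring double bonds (4 π electrons) plus a heteroatom lone pair (2) give 6 π electrons. That satisfies 4n+2 with n=1, so ring C is aromatic (oxazole).
Ring D has only sp² ring atoms; a planar conformation would have a fully conjugated π system of 8 electrons. But 8 = 4(2), which is 4n not 4n+2, so ring D is not aromatic (cyclooctatetraene) — cyclooctatetraene distorts into a non-planar tub to avoid antiaromaticity.
Aromatic: A, B, C. Total: 3.

3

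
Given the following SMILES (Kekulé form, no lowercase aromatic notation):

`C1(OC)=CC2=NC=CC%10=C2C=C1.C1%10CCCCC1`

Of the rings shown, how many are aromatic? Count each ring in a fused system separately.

The SMILES encodes two fused six-membered rings, each with three alternating double bonds; one ring is all carbon and the other has one ring nitrogen; a six-membered saturated carbon ring.
The fused 6/6-membered bicyclic (with one nitrogen) is a single π system with 10 sp² atoms and 10 π electrons from ring double bonds. 10 = 4(2)+2, so the system is aromatic and both rings count as aromatic (quinoline).
The 6-membered ring has only sp³ atoms, so it is not fully conjugated — not aromatic (cyclohexane).
2 of the 3 rings are aromatic. Total: 2.

2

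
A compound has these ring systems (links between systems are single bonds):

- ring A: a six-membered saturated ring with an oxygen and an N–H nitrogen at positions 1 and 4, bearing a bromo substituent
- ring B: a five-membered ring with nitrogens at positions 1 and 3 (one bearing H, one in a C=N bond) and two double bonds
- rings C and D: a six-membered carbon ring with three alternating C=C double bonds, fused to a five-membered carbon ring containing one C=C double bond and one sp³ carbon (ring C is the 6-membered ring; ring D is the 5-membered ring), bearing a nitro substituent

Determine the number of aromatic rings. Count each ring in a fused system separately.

2

Ring A has only sp³ atoms, so it is not fully conjugated — not aromatic (morpholine).
Ring B is planar and fully conjugated; 2 ring double bonds (4 π electrons) plus a heteroatom lone pair (2) give 6 π electrons. That satisfies 4n+2 with n=1, so ring B is aromatic (imidazole).
Ring C is planar and fully conjugated; 3 ring double bonds give 6 π electrons. Since 6 = 4n+2 (n=1), ring C is aromatic (benzene ring).
Ring D has one sp³ carbon, so it is not fully conjugated — not aromatic (cyclopentene ring).
Aromatic: B, C. Total: 2.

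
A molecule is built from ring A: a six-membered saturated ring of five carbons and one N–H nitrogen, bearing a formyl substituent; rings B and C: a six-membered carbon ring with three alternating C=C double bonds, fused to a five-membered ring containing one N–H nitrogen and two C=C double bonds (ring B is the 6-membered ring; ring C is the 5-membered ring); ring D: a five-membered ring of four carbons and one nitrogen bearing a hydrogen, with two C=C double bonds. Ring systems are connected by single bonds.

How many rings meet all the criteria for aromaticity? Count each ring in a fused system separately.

Ring A has only sp³ atoms, so it is not fully conjugated — not aromatic (piperidine).
Rings B and C form a fused bicyclic system (with one N–H) with 9 sp² atoms and 10 π electrons from ring double bonds plus a heteroatom lone pair. 10 = 4(2)+2, so the system is aromatic and both rings count as aromatic (indole).
Ring D is fully conjugated (every ring atom contributes a p orbital); 2 ring double bonds (4 π electrons) plus a heteroatom lone pair (2) give 6 π electrons. That satisfies 4n+2 with n=1, so ring D is aromatic (pyrrole).
Aromatic: B, C, D. Total: 3.

3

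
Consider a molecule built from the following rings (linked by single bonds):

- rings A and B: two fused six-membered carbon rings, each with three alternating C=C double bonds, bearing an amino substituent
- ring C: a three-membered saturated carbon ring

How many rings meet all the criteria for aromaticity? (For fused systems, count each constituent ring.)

2

Rings A and B form a fused bicyclic system with 10 sp² atoms and 10 π electrons from ring double bonds. 10 = 4(2)+2, so the system is aromatic and both rings count as aromatic (naphthalene).
Ring C has only sp³ atoms, so it is not fully conjugated — not aromatic (cyclopropane).
Aromatic: A, B. Total: 2.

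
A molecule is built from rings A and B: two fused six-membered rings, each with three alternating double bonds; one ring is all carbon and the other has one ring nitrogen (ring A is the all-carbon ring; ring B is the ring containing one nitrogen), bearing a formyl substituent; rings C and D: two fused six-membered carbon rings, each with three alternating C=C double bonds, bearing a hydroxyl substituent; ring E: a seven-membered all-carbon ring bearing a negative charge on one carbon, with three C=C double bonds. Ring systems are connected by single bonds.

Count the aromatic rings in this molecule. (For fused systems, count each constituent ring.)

4

Rings A and B form a fused bicyclic system (with one nitrogen) with 10 sp² atoms and 10 π electrons from ring double bonds. 10 = 4(2)+2, so the system is aromatic and both rings count as aromatic (quinoline).
Rings C and D form a fused bicyclic system with 10 sp² atoms and 10 π electrons from ring double bonds. 10 = 4(2)+2, so the system is aromatic and both rings count as aromatic (naphthalene).
Ring E has only sp² ring atoms; a planar conformation would have a fully conjugated π system of 8 electrons. But 8 = 4(2), which is 4n not 4n+2, so ring E is not aromatic (cycloheptatrienyl anion).
Aromatic: A, B, C, D. Total: 4.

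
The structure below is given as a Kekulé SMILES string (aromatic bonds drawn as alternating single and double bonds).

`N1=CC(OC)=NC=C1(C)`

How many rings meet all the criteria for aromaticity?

The SMILES encodes a six-membered ring with nitrogens at positions 1 and 4 and three alternating double bonds.
The 6-membered ring with two nitrogens (1,4) has a continuous p-orbital overlap around the ring; 3 ring double bonds give 6 π electrons. Since 6 = 4n+2 (n=1), it is aromatic (pyrazine).

1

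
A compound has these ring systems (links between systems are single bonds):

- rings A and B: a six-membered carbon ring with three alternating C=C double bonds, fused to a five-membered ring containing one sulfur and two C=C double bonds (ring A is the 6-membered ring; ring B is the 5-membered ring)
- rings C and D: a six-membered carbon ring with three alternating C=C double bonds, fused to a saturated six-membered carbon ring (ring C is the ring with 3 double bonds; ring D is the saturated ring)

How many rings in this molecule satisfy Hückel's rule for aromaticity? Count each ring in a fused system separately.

3

Rings A and B form a fused bicyclic system (with one sulfur) with 9 sp² atoms and 10 π electrons from ring double bonds plus a heteroatom lone pair. 10 = 4(2)+2, so the system is aromatic and both rings count as aromatic (benzothiophene).
Ring C is fully conjugated (every ring atom contributes a p orbital); 3 ring double bonds give 6 π electrons. That satisfies 4n+2 with n=1, so ring C is aromatic (benzene ring).
Ring D has four sp³ carbons, so it is not fully conjugated — not aromatic (cyclohexane ring).
Aromatic: A, B, C. Total: 3.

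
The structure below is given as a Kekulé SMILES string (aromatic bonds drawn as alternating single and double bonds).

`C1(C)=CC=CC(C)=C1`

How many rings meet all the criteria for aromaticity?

1

The SMILES encodes a six-membered carbon ring with three alternating C=C double bonds.
The 6-membered ring has a continuous p-orbital overlap around the ring; 3 ring double bonds give 6 π electrons. 6 = 4(1)+2, so it is aromatic (benzene).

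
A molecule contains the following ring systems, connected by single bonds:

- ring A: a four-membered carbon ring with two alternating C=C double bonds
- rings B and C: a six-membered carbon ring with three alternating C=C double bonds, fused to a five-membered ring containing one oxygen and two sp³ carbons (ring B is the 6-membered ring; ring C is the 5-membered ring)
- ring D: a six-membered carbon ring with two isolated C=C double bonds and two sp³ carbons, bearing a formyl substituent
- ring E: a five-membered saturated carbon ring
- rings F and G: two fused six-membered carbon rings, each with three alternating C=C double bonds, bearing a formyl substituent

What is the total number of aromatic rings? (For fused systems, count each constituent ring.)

Ring A has only sp² ring atoms; a planar conformation would have a fully conjugated π system of 4 electrons. But 4 = 4(1), which is 4n not 4n+2, so ring A is not aromatic (cyclobutadiene) — cyclobutadiene is antiaromatic and distorts to a rectangle.
Ring B is fully conjugated (every ring atom contributes a p orbital); 3 ring double bonds give 6 π electrons. That satisfies 4n+2 with n=1, so ring B is aromatic (benzene ring).
Ring C has two sp³ carbons, so it is not fully conjugated — not aromatic (oxolane ring).
Ring D has two sp³ carbons, so it is not fully conjugated — not aromatic (1,4-cyclohexadiene).
Ring E has only sp³ atoms, so it is not fully conjugated — not aromatic (cyclopentane).
Rings F and G form a fused bicyclic system with 10 sp² atoms and 10 π electrons from ring double bonds. 10 = 4(2)+2, so the system is aromatic and both rings count as aromatic (naphthalene).
Aromatic: B, F, G. Total: 3.

3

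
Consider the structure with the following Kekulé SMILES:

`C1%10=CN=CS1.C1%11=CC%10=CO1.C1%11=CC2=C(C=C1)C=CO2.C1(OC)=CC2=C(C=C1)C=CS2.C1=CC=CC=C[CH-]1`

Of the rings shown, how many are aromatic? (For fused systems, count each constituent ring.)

The SMILES encodes a five-membered ring with a sulfur at position 1 and a nitrogen at position 3 (in a C=N bond), with two double bonds; a five-membered ring of four carbons and one oxygen, with two C=C double bonds; a six-membered carbon ring with three alternating C=C double bonds, fused to a five-membered ring containing one oxygen and two C=C double bonds; a six-membered carbon ring with three alternating C=C double bonds, fused to a five-membered ring containing one sulfur and two C=C double bonds; a seven-membered all-carbon ring bearing a negative charge on one carbon, with three C=C double bonds.
The 5-membered ring with one sulfur and one =N– has a continuous p-orbital overlap around the ring; 2 ring double bonds (4 π electrons) plus a heteroatom lone pair (2) give 6 π electrons. 6 = 4(1)+2, so it is aromatic (thiazole).
The 5-membered ring with one oxygen is fully conjugated (every ring atom contributes a p orbital); 2 ring double bonds (4 π electrons) plus a heteroatom lone pair (2) give 6 π electrons. 6 = 4(1)+2, so it is aromatic (furan).
The fused 6/5-membered bicyclic (with one oxygen) is a single π system with 9 sp² atoms and 10 π electrons from ring double bonds plus a heteroatom lone pair. 10 = 4(2)+2, so the system is aromatic and both rings count as aromatic (benzofuran).
The fused 6/5-membered bicyclic (with one sulfur) is a single π system with 9 sp² atoms and 10 π electrons from ring double bonds plus a heteroatom lone pair. 10 = 4(2)+2, so the system is aromatic and both rings count as aromatic (benzothiophene).
The 7-membered ring has only sp² ring atoms; a planar conformation would have a fully conjugated π system of 8 electrons. But 8 = 4(2), which is 4n not 4n+2, so it is not aromatic (cycloheptatrienyl anion).
6 of the 7 rings are aromatic. Total: 6.

6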